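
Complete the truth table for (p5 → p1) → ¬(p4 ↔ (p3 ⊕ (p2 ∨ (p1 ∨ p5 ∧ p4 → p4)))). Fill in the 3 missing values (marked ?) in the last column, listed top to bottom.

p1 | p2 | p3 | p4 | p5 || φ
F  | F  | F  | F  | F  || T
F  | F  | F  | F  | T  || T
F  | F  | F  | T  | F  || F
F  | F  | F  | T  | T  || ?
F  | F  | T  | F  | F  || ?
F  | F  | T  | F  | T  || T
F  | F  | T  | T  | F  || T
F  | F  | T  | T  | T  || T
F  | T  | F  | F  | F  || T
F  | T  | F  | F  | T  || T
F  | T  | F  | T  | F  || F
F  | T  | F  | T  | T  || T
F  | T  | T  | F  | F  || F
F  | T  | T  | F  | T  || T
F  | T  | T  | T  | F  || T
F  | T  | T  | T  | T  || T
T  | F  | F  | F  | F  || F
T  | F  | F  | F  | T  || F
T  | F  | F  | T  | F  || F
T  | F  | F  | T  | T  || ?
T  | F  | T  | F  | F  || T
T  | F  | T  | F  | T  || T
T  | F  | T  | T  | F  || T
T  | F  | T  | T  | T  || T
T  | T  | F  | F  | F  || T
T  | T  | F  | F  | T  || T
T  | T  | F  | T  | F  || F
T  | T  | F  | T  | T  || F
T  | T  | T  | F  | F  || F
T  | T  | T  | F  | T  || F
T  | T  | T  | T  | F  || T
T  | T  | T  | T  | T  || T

Row p1=F, p2=F, p3=F, p4=T, p5=T: (p5 → p1) = F, ¬(p4 ↔ (p3 ⊕ (p2 ∨ (p1 ∨ p5 ∧ p4 → p4)))) = F, so the formula = T.
Row p1=F, p2=F, p3=T, p4=F, p5=F: (p5 → p1) = T, ¬(p4 ↔ (p3 ⊕ (p2 ∨ (p1 ∨ p5 ∧ p4 → p4)))) = F, so the formula = F.
Row p1=T, p2=F, p3=F, p4=T, p5=T: (p5 → p1) = T, ¬(p4 ↔ (p3 ⊕ (p2 ∨ (p1 ∨ p5 ∧ p4 → p4)))) = F, so the formula = F.

T, F, F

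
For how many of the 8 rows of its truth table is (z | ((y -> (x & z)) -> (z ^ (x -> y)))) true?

x | y | z || φ
0 | 0 | 0 || 1
0 | 0 | 1 || 1
0 | 1 | 0 || 1
0 | 1 | 1 || 1
1 | 0 | 0 || 0
1 | 0 | 1 || 1
1 | 1 | 0 || 1
1 | 1 | 1 || 1
The formula is true on 7 of the 8 rows.

7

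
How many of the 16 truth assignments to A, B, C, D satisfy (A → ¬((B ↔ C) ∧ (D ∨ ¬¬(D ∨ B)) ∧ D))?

A  B  C  D  |  (B ↔ C)  (D ∨ B)  ¬(D ∨ B)  ¬¬(D ∨ B)  (D ∨ ¬¬(D ∨ B))  φ
F  F  F  F  |     T        F        T          F             F         T
F  F  F  T  |     T        T        F          T             T         T
F  F  T  F  |     F        F        T          F             F         T
F  F  T  T  |     F        T        F          T             T         T
F  T  F  F  |     F        T        F          T             T         T
F  T  F  T  |     F        T        F          T             T         T
F  T  T  F  |     T        T        F          T             T         T
F  T  T  T  |     T        T        F          T             T         T
T  F  F  F  |     T        F        T          F             F         T
T  F  F  T  |     T        T        F          T             T         F
T  F  T  F  |     F        F        T          F             F         T
T  F  T  T  |     F        T        F          T             T         T
T  T  F  F  |     F        T        F          T             T         T
T  T  F  T  |     F        T        F          T             T         T
T  T  T  F  |     T        T        F          T             T         T
T  T  T  T  |     T        T        F          T             T         F
The formula is true on 14 of the 16 rows.

14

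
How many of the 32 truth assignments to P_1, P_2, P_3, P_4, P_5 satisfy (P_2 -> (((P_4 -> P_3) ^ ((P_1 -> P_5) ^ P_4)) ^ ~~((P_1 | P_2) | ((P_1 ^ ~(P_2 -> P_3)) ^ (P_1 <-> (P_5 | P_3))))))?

P_1  P_2  P_3  P_4  P_5  |  φ
 T    T    T    T    T   |  F
 T    T    T    T    F   |  T
 T    T    T    F    T   |  T
 T    T    T    F    F   |  F
 T    T    F    T    T   |  T
 T    T    F    T    F   |  F
 T    T    F    F    T   |  T
 T    T    F    F    F   |  F
 T    F    T    T    T   |  T
 T    F    T    T    F   |  T
 T    F    T    F    T   |  T
 T    F    T    F    F   |  T
 T    F    F    T    T   |  T
 T    F    F    T    F   |  T
 T    F    F    F    T   |  T
 T    F    F    F    F   |  T
 F    T    T    T    T   |  F
 F    T    T    T    F   |  F
 F    T    T    F    T   |  T
 F    T    T    F    F   |  T
 F    T    F    T    T   |  T
 F    T    F    T    F   |  T
 F    T    F    F    T   |  T
 F    T    F    F    F   |  T
 F    F    T    T    T   |  T
 F    F    T    T    F   |  T
 F    F    T    F    T   |  T
 F    F    T    F    F   |  T
 F    F    F    T    T   |  T
 F    F    F    T    F   |  T
 F    F    F    F    T   |  T
 F    F    F    F    F   |  T
The formula is true on 26 of the 32 rows.

26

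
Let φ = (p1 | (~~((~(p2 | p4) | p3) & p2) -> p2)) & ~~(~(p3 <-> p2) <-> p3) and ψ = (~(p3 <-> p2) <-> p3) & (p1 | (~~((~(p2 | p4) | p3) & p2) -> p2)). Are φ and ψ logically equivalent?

equivalent

p1  p2  p3  p4  |  φ  ψ
F   F   F   F   |  T  T
F   F   F   T   |  T  T
F   F   T   F   |  T  T
F   F   T   T   |  T  T
F   T   F   F   |  F  F
F   T   F   T   |  F  F
F   T   T   F   |  F  F
F   T   T   T   |  F  F
T   F   F   F   |  T  T
T   F   F   T   |  T  T
T   F   T   F   |  T  T
T   F   T   T   |  T  T
T   T   F   F   |  F  F
T   T   F   T   |  F  F
T   T   T   F   |  F  F
T   T   T   T   |  F  F
The columns for φ and ψ agree on every row, so they are logically equivalent.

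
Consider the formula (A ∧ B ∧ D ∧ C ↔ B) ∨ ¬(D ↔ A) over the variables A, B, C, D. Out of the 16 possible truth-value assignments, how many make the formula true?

A | B | C | D | (((A ∧ B ∧ D ∧ C) ↔ B) ∨ ¬(D ↔ A))
- | - | - | - | ----------------------------------
T | T | T | T |                 T                 
T | T | T | F |                 T                 
T | T | F | T |                 F                 
T | T | F | F |                 T                 
T | F | T | T |                 T                 
T | F | T | F |                 T                 
T | F | F | T |                 T                 
T | F | F | F |                 T                 
F | T | T | T |                 T                 
F | T | T | F |                 F                 
F | T | F | T |                 T                 
F | T | F | F |                 F                 
F | F | T | T |                 T                 
F | F | T | F |                 T                 
F | F | F | T |                 T                 
F | F | F | F |                 T                 
The formula is true on 13 of the 16 rows.

13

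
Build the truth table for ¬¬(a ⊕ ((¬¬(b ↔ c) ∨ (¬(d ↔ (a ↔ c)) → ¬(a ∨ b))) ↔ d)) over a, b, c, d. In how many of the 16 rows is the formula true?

9

a  b  c  d  |  (b ↔ c)  ¬(b ↔ c)  ¬¬(b ↔ c)  (a ↔ c)  (d ↔ (a ↔ c))  ¬(d ↔ (a ↔ c))  (a ∨ b)  ¬(a ∨ b)  (¬(d ↔ (a ↔ c)) → ¬(a ∨ b))  φ
F  F  F  F  |     T        F          T         T           F              T            F        T                   T               F
F  F  F  T  |     T        F          T         T           T              F            F        T                   T               T
F  F  T  F  |     F        T          F         F           T              F            F        T                   T               F
F  F  T  T  |     F        T          F         F           F              T            F        T                   T               T
F  T  F  F  |     F        T          F         T           F              T            T        F                   F               T
F  T  F  T  |     F        T          F         T           T              F            T        F                   T               T
F  T  T  F  |     T        F          T         F           T              F            T        F                   T               F
F  T  T  T  |     T        F          T         F           F              T            T        F                   F               T
T  F  F  F  |     T        F          T         F           T              F            T        F                   T               T
T  F  F  T  |     T        F          T         F           F              T            T        F                   F               F
T  F  T  F  |     F        T          F         T           F              T            T        F                   F               F
T  F  T  T  |     F        T          F         T           T              F            T        F                   T               F
T  T  F  F  |     F        T          F         F           T              F            T        F                   T               T
T  T  F  T  |     F        T          F         F           F              T            T        F                   F               T
T  T  T  F  |     T        F          T         T           F              T            T        F                   F               T
T  T  T  T  |     T        F          T         T           T              F            T        F                   T               F
The formula is true on 9 of the 16 rows.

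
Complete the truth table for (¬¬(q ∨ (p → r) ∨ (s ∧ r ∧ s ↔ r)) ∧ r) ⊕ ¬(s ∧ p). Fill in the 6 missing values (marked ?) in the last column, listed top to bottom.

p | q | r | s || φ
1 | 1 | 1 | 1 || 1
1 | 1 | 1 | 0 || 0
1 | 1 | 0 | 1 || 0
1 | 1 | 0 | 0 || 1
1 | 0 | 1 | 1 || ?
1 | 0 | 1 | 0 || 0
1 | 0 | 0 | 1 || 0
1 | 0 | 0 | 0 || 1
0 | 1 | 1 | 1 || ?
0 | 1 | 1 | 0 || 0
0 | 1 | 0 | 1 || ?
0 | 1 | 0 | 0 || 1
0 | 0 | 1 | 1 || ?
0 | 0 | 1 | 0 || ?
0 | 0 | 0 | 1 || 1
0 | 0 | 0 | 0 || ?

Row p=1, q=0, r=1, s=1: (¬¬(q ∨ (p → r) ∨ (s ∧ r ∧ s ↔ r)) ∧ r) = 1, ¬(s ∧ p) = 0, so the formula = 1.
Row p=0, q=1, r=1, s=1: (¬¬(q ∨ (p → r) ∨ (s ∧ r ∧ s ↔ r)) ∧ r) = 1, ¬(s ∧ p) = 1, so the formula = 0.
Row p=0, q=1, r=0, s=1: (¬¬(q ∨ (p → r) ∨ (s ∧ r ∧ s ↔ r)) ∧ r) = 0, ¬(s ∧ p) = 1, so the formula = 1.
Row p=0, q=0, r=1, s=1: (¬¬(q ∨ (p → r) ∨ (s ∧ r ∧ s ↔ r)) ∧ r) = 1, ¬(s ∧ p) = 1, so the formula = 0.
Row p=0, q=0, r=1, s=0: (¬¬(q ∨ (p → r) ∨ (s ∧ r ∧ s ↔ r)) ∧ r) = 1, ¬(s ∧ p) = 1, so the formula = 0.
Row p=0, q=0, r=0, s=0: (¬¬(q ∨ (p → r) ∨ (s ∧ r ∧ s ↔ r)) ∧ r) = 0, ¬(s ∧ p) = 1, so the formula = 1.

1, 0, 1, 0, 0, 1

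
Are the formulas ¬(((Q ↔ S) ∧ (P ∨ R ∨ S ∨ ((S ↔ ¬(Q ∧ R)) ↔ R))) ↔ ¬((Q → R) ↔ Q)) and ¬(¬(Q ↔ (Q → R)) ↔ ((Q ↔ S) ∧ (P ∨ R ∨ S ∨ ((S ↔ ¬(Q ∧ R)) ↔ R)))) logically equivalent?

P  Q  R  S  |  φ  ψ
T  T  T  T  |  T  T
T  T  T  F  |  F  F
T  T  F  T  |  F  F
T  T  F  F  |  T  T
T  F  T  T  |  T  T
T  F  T  F  |  F  F
T  F  F  T  |  T  T
T  F  F  F  |  F  F
F  T  T  T  |  T  T
F  T  T  F  |  F  F
F  T  F  T  |  F  F
F  T  F  F  |  T  T
F  F  T  T  |  T  T
F  F  T  F  |  F  F
F  F  F  T  |  T  T
F  F  F  F  |  F  F
The columns for φ and ψ agree on every row, so they are logically equivalent.

equivalent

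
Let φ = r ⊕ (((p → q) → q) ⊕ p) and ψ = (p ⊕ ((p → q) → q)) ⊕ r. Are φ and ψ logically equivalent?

  p   |   q   |   r   ||   φ   |   ψ  
False | False | False || False | False
False | False |  True ||  True |  True
False |  True | False ||  True |  True
False |  True |  True || False | False
 True | False | False || False | False
 True | False |  True ||  True |  True
 True |  True | False || False | False
 True |  True |  True ||  True |  True
The columns for φ and ψ agree on every row, so they are logically equivalent.

equivalent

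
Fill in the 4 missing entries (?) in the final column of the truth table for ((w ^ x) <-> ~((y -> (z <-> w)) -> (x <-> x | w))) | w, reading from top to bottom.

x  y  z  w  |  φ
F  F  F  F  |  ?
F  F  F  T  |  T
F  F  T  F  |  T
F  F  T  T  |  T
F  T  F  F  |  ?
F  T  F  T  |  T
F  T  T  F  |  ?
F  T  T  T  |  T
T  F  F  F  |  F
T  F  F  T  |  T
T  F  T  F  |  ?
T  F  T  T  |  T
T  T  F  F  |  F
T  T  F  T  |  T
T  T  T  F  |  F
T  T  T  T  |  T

Row x=F, y=F, z=F, w=F: ((w ^ x) <-> ~((y -> (z <-> w)) -> (x <-> x | w))) = T, so the formula = T.
Row x=F, y=T, z=F, w=F: ((w ^ x) <-> ~((y -> (z <-> w)) -> (x <-> x | w))) = T, so the formula = T.
Row x=F, y=T, z=T, w=F: ((w ^ x) <-> ~((y -> (z <-> w)) -> (x <-> x | w))) = T, so the formula = T.
Row x=T, y=F, z=T, w=F: ((w ^ x) <-> ~((y -> (z <-> w)) -> (x <-> x | w))) = F, so the formula = F.

T, T, T, F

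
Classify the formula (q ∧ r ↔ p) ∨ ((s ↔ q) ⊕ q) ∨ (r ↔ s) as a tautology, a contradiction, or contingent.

contingent

p | q | r | s | φ
- | - | - | - | -
F | F | F | F | T
F | F | F | T | T
F | F | T | F | T
F | F | T | T | T
F | T | F | F | T
F | T | F | T | T
F | T | T | F | T
F | T | T | T | T
T | F | F | F | T
T | F | F | T | F
T | F | T | F | T
T | F | T | T | T
T | T | F | F | T
T | T | F | T | F
T | T | T | F | T
T | T | T | T | T
14 of 16 rows are T, so the formula is contingent.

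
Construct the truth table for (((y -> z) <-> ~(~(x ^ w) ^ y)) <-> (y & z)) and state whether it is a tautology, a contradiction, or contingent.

contingent

  x   |   y   |   z   |   w   |   φ  
----- | ----- | ----- | ----- | -----
 True |  True |  True |  True |  True
 True |  True |  True | False | False
 True |  True | False |  True |  True
 True |  True | False | False | False
 True | False |  True |  True |  True
 True | False |  True | False | False
 True | False | False |  True |  True
 True | False | False | False | False
False |  True |  True |  True | False
False |  True |  True | False |  True
False |  True | False |  True | False
False |  True | False | False |  True
False | False |  True |  True | False
False | False |  True | False |  True
False | False | False |  True | False
False | False | False | False |  True
8 of 16 rows are True, so the formula is contingent.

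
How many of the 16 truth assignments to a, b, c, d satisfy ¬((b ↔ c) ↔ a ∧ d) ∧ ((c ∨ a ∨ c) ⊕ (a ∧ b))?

4

a | b | c | d || (b ↔ c) | (a ∧ d) | ((b ↔ c) ↔ (a ∧ d)) | ¬((b ↔ c) ↔ (a ∧ d)) | (c ∨ a) | ((c ∨ a) ∨ c) | (a ∧ b) | (((c ∨ a) ∨ c) ⊕ (a ∧ b)) | φ
T | T | T | T ||    T    |    T    |          T          |          F           |    T    |       T       |    T    |             F             | F
T | T | T | F ||    T    |    F    |          F          |          T           |    T    |       T       |    T    |             F             | F
T | T | F | T ||    F    |    T    |          F          |          T           |    T    |       T       |    T    |             F             | F
T | T | F | F ||    F    |    F    |          T          |          F           |    T    |       T       |    T    |             F             | F
T | F | T | T ||    F    |    T    |          F          |          T           |    T    |       T       |    F    |             T             | T
T | F | T | F ||    F    |    F    |          T          |          F           |    T    |       T       |    F    |             T             | F
T | F | F | T ||    T    |    T    |          T          |          F           |    T    |       T       |    F    |             T             | F
T | F | F | F ||    T    |    F    |          F          |          T           |    T    |       T       |    F    |             T             | T
F | T | T | T ||    T    |    F    |          F          |          T           |    T    |       T       |    F    |             T             | T
F | T | T | F ||    T    |    F    |          F          |          T           |    T    |       T       |    F    |             T             | T
F | T | F | T ||    F    |    F    |          T          |          F           |    F    |       F       |    F    |             F             | F
F | T | F | F ||    F    |    F    |          T          |          F           |    F    |       F       |    F    |             F             | F
F | F | T | T ||    F    |    F    |          T          |          F           |    T    |       T       |    F    |             T             | F
F | F | T | F ||    F    |    F    |          T          |          F           |    T    |       T       |    F    |             T             | F
F | F | F | T ||    T    |    F    |          F          |          T           |    F    |       F       |    F    |             F             | F
F | F | F | F ||    T    |    F    |          F          |          T           |    F    |       F       |    F    |             F             | F
The formula is true on 4 of the 16 rows.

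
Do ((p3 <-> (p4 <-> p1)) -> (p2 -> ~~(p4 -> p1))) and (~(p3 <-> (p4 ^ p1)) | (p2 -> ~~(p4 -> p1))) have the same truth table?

not equivalent

  p1  |   p2  |   p3  |   p4  ||   φ   |   ψ  
 True |  True |  True |  True ||  True |  True
 True |  True |  True | False ||  True |  True
 True |  True | False |  True ||  True |  True
 True |  True | False | False ||  True |  True
 True | False |  True |  True ||  True |  True
 True | False |  True | False ||  True |  True
 True | False | False |  True ||  True |  True
 True | False | False | False ||  True |  True
False |  True |  True |  True ||  True | False
False |  True |  True | False ||  True |  True
False |  True | False |  True || False |  True
False |  True | False | False ||  True |  True
False | False |  True |  True ||  True |  True
False | False |  True | False ||  True |  True
False | False | False |  True ||  True |  True
False | False | False | False ||  True |  True
The columns differ at p1=False, p2=True, p3=True, p4=True (φ=True, ψ=False), so they are not equivalent.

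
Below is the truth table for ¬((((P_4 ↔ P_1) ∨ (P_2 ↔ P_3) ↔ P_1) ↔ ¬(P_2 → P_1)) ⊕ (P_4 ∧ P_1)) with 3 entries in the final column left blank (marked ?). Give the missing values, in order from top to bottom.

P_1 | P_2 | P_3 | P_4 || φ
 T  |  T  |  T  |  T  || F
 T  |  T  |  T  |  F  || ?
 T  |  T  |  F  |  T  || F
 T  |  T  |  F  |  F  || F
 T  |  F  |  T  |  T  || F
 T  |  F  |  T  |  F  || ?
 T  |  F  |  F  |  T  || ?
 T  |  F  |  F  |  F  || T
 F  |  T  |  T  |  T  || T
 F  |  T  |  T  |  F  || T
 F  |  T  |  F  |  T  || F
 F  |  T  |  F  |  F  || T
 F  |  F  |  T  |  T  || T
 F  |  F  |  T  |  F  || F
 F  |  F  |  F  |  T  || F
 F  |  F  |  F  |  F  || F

Row P_1=T, P_2=T, P_3=T, P_4=F: (((P_4 ↔ P_1) ∨ (P_2 ↔ P_3) ↔ P_1) ↔ ¬(P_2 → P_1)) = F, (P_4 ∧ P_1) = F, ((((P_4 ↔ P_1) ∨ (P_2 ↔ P_3) ↔ P_1) ↔ ¬(P_2 → P_1)) ⊕ (P_4 ∧ P_1)) = F, so the formula = T.
Row P_1=T, P_2=F, P_3=T, P_4=F: (((P_4 ↔ P_1) ∨ (P_2 ↔ P_3) ↔ P_1) ↔ ¬(P_2 → P_1)) = T, (P_4 ∧ P_1) = F, ((((P_4 ↔ P_1) ∨ (P_2 ↔ P_3) ↔ P_1) ↔ ¬(P_2 → P_1)) ⊕ (P_4 ∧ P_1)) = T, so the formula = F.
Row P_1=T, P_2=F, P_3=F, P_4=T: (((P_4 ↔ P_1) ∨ (P_2 ↔ P_3) ↔ P_1) ↔ ¬(P_2 → P_1)) = F, (P_4 ∧ P_1) = T, ((((P_4 ↔ P_1) ∨ (P_2 ↔ P_3) ↔ P_1) ↔ ¬(P_2 → P_1)) ⊕ (P_4 ∧ P_1)) = T, so the formula = F.

T, F, F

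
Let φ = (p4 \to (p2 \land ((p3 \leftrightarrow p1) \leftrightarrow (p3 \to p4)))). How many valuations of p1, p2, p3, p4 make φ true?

10

p1  p2  p3  p4  |  φ
F   F   F   F   |  T
F   F   F   T   |  F
F   F   T   F   |  T
F   F   T   T   |  F
F   T   F   F   |  T
F   T   F   T   |  T
F   T   T   F   |  T
F   T   T   T   |  F
T   F   F   F   |  T
T   F   F   T   |  F
T   F   T   F   |  T
T   F   T   T   |  F
T   T   F   F   |  T
T   T   F   T   |  F
T   T   T   F   |  T
T   T   T   T   |  T
The formula is true on 10 of the 16 rows.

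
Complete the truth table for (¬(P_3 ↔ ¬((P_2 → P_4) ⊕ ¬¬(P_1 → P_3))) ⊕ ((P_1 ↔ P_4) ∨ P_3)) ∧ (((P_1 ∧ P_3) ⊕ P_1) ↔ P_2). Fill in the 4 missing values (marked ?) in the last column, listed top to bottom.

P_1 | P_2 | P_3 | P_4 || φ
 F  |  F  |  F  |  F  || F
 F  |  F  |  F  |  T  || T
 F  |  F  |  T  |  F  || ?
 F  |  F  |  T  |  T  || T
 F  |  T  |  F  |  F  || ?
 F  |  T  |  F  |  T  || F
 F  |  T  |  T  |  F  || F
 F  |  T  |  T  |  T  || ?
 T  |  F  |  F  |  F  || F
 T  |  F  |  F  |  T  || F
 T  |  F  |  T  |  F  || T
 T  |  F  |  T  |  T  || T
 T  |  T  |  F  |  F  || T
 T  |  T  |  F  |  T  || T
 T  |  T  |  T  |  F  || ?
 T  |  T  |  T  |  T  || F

Row P_1=F, P_2=F, P_3=T, P_4=F: (¬(P_3 ↔ ¬((P_2 → P_4) ⊕ ¬¬(P_1 → P_3))) ⊕ ((P_1 ↔ P_4) ∨ P_3)) = T, (((P_1 ∧ P_3) ⊕ P_1) ↔ P_2) = T, so the formula = T.
Row P_1=F, P_2=T, P_3=F, P_4=F: (¬(P_3 ↔ ¬((P_2 → P_4) ⊕ ¬¬(P_1 → P_3))) ⊕ ((P_1 ↔ P_4) ∨ P_3)) = T, (((P_1 ∧ P_3) ⊕ P_1) ↔ P_2) = F, so the formula = F.
Row P_1=F, P_2=T, P_3=T, P_4=T: (¬(P_3 ↔ ¬((P_2 → P_4) ⊕ ¬¬(P_1 → P_3))) ⊕ ((P_1 ↔ P_4) ∨ P_3)) = T, (((P_1 ∧ P_3) ⊕ P_1) ↔ P_2) = F, so the formula = F.
Row P_1=T, P_2=T, P_3=T, P_4=F: (¬(P_3 ↔ ¬((P_2 → P_4) ⊕ ¬¬(P_1 → P_3))) ⊕ ((P_1 ↔ P_4) ∨ P_3)) = F, (((P_1 ∧ P_3) ⊕ P_1) ↔ P_2) = F, so the formula = F.

T, F, F, F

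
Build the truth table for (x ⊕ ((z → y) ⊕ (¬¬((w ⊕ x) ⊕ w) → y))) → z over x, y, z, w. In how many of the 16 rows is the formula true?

x | y | z | w || (z → y) | (w ⊕ x) | ((w ⊕ x) ⊕ w) | ¬((w ⊕ x) ⊕ w) | ¬¬((w ⊕ x) ⊕ w) | (¬¬((w ⊕ x) ⊕ w) → y) | φ
T | T | T | T ||    T    |    F    |       T       |       F        |        T        |           T           | T
T | T | T | F ||    T    |    T    |       T       |       F        |        T        |           T           | T
T | T | F | T ||    T    |    F    |       T       |       F        |        T        |           T           | F
T | T | F | F ||    T    |    T    |       T       |       F        |        T        |           T           | F
T | F | T | T ||    F    |    F    |       T       |       F        |        T        |           F           | T
T | F | T | F ||    F    |    T    |       T       |       F        |        T        |           F           | T
T | F | F | T ||    T    |    F    |       T       |       F        |        T        |           F           | T
T | F | F | F ||    T    |    T    |       T       |       F        |        T        |           F           | T
F | T | T | T ||    T    |    T    |       F       |       T        |        F        |           T           | T
F | T | T | F ||    T    |    F    |       F       |       T        |        F        |           T           | T
F | T | F | T ||    T    |    T    |       F       |       T        |        F        |           T           | T
F | T | F | F ||    T    |    F    |       F       |       T        |        F        |           T           | T
F | F | T | T ||    F    |    T    |       F       |       T        |        F        |           T           | T
F | F | T | F ||    F    |    F    |       F       |       T        |        F        |           T           | T
F | F | F | T ||    T    |    T    |       F       |       T        |        F        |           T           | T
F | F | F | F ||    T    |    F    |       F       |       T        |        F        |           T           | T
The formula is true on 14 of the 16 rows.

14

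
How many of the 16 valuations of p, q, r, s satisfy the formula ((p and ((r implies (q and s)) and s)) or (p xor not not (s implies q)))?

p | q | r | s | φ
- | - | - | - | -
1 | 1 | 1 | 1 | 1
1 | 1 | 1 | 0 | 0
1 | 1 | 0 | 1 | 1
1 | 1 | 0 | 0 | 0
1 | 0 | 1 | 1 | 1
1 | 0 | 1 | 0 | 0
1 | 0 | 0 | 1 | 1
1 | 0 | 0 | 0 | 0
0 | 1 | 1 | 1 | 1
0 | 1 | 1 | 0 | 1
0 | 1 | 0 | 1 | 1
0 | 1 | 0 | 0 | 1
0 | 0 | 1 | 1 | 0
0 | 0 | 1 | 0 | 1
0 | 0 | 0 | 1 | 0
0 | 0 | 0 | 0 | 1
The formula is true on 10 of the 16 rows.

10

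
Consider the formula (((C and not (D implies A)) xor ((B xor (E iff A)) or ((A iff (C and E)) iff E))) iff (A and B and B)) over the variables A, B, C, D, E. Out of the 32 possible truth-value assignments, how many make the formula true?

  A   |   B   |   C   |   D   |   E   ||   φ  
 True |  True |  True |  True |  True ||  True
 True |  True |  True |  True | False ||  True
 True |  True |  True | False |  True ||  True
 True |  True |  True | False | False ||  True
 True |  True | False |  True |  True || False
 True |  True | False |  True | False ||  True
 True |  True | False | False |  True || False
 True |  True | False | False | False ||  True
 True | False |  True |  True |  True || False
 True | False |  True |  True | False || False
 True | False |  True | False |  True || False
 True | False |  True | False | False || False
 True | False | False |  True |  True || False
 True | False | False |  True | False || False
 True | False | False | False |  True || False
 True | False | False | False | False || False
False |  True |  True |  True |  True ||  True
False |  True |  True |  True | False || False
False |  True |  True | False |  True || False
False |  True |  True | False | False ||  True
False |  True | False |  True |  True || False
False |  True | False |  True | False ||  True
False |  True | False | False |  True || False
False |  True | False | False | False ||  True
False | False |  True |  True |  True || False
False | False |  True |  True | False ||  True
False | False |  True | False |  True ||  True
False | False |  True | False | False || False
False | False | False |  True |  True || False
False | False | False |  True | False || False
False | False | False | False |  True || False
False | False | False | False | False || False
The formula is true on 12 of the 32 rows.

12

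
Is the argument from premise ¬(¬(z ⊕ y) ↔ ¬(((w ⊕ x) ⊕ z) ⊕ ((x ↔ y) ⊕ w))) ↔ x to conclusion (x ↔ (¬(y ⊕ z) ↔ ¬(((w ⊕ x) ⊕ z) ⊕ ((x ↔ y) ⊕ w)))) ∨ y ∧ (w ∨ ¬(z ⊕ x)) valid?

x | y | z | w || φ | ψ
T | T | T | T || T | T
T | T | T | F || T | T
T | T | F | T || T | T
T | T | F | F || T | F
T | F | T | T || T | F
T | F | T | F || T | F
T | F | F | T || T | F
T | F | F | F || T | F
F | T | T | T || F | T
F | T | T | F || F | T
F | T | F | T || F | T
F | T | F | F || F | T
F | F | T | T || F | T
F | F | T | F || F | T
F | F | F | T || F | T
F | F | F | F || F | T
At x=T, y=T, z=F, w=F we have φ true but ψ false, so φ does not entail ψ.

no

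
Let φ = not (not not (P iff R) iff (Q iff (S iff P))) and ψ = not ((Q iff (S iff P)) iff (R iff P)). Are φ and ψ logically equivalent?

P  Q  R  S  |  φ  ψ
1  1  1  1  |  0  0
1  1  1  0  |  1  1
1  1  0  1  |  1  1
1  1  0  0  |  0  0
1  0  1  1  |  1  1
1  0  1  0  |  0  0
1  0  0  1  |  0  0
1  0  0  0  |  1  1
0  1  1  1  |  0  0
0  1  1  0  |  1  1
0  1  0  1  |  1  1
0  1  0  0  |  0  0
0  0  1  1  |  1  1
0  0  1  0  |  0  0
0  0  0  1  |  0  0
0  0  0  0  |  1  1
The columns for φ and ψ agree on every row, so they are logically equivalent.

equivalent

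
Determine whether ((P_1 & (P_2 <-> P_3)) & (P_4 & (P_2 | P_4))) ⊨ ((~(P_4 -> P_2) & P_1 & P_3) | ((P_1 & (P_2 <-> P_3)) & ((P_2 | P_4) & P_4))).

yes

P_1  P_2  P_3  P_4  |  φ  ψ
 1    1    1    1   |  1  1
 1    1    1    0   |  0  0
 1    1    0    1   |  0  0
 1    1    0    0   |  0  0
 1    0    1    1   |  0  1
 1    0    1    0   |  0  0
 1    0    0    1   |  1  1
 1    0    0    0   |  0  0
 0    1    1    1   |  0  0
 0    1    1    0   |  0  0
 0    1    0    1   |  0  0
 0    1    0    0   |  0  0
 0    0    1    1   |  0  0
 0    0    1    0   |  0  0
 0    0    0    1   |  0  0
 0    0    0    0   |  0  0
In every row where φ is true, ψ is also true, so φ ⊨ ψ.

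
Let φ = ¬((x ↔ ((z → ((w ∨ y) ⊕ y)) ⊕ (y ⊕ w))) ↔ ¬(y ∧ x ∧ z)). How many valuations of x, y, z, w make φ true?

x  y  z  w  |  φ
F  F  F  F  |  T
F  F  F  T  |  F
F  F  T  F  |  F
F  F  T  T  |  F
F  T  F  F  |  F
F  T  F  T  |  T
F  T  T  F  |  T
F  T  T  T  |  F
T  F  F  F  |  F
T  F  F  T  |  T
T  F  T  F  |  T
T  F  T  T  |  T
T  T  F  F  |  T
T  T  F  T  |  F
T  T  T  F  |  T
T  T  T  T  |  F
The formula is true on 8 of the 16 rows.

8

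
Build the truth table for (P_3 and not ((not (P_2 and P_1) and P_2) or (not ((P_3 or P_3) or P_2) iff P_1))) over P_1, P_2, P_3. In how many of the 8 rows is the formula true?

2

P_1 | P_2 | P_3 || φ
 F  |  F  |  F  || F
 F  |  F  |  T  || F
 F  |  T  |  F  || F
 F  |  T  |  T  || F
 T  |  F  |  F  || F
 T  |  F  |  T  || T
 T  |  T  |  F  || F
 T  |  T  |  T  || T
The formula is true on 2 of the 8 rows.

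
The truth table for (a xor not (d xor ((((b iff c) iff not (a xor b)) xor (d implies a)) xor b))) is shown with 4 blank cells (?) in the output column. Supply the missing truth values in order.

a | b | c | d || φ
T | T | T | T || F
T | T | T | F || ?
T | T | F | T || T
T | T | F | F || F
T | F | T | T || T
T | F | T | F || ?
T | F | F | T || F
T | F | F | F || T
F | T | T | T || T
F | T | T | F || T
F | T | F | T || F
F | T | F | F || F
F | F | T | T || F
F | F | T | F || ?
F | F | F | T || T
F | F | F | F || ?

Row a=T, b=T, c=T, d=F: not (d xor ((((b iff c) iff not (a xor b)) xor (d implies a)) xor b)) = F, so the formula = T.
Row a=T, b=F, c=T, d=F: not (d xor ((((b iff c) iff not (a xor b)) xor (d implies a)) xor b)) = T, so the formula = F.
Row a=F, b=F, c=T, d=F: not (d xor ((((b iff c) iff not (a xor b)) xor (d implies a)) xor b)) = F, so the formula = F.
Row a=F, b=F, c=F, d=F: not (d xor ((((b iff c) iff not (a xor b)) xor (d implies a)) xor b)) = T, so the formula = T.

T, F, F, T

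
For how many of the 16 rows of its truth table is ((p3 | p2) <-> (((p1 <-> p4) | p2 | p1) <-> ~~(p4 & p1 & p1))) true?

6

p1 | p2 | p3 | p4 || φ
T  | T  | T  | T  || T
T  | T  | T  | F  || F
T  | T  | F  | T  || T
T  | T  | F  | F  || F
T  | F  | T  | T  || T
T  | F  | T  | F  || F
T  | F  | F  | T  || F
T  | F  | F  | F  || T
F  | T  | T  | T  || F
F  | T  | T  | F  || F
F  | T  | F  | T  || F
F  | T  | F  | F  || F
F  | F  | T  | T  || T
F  | F  | T  | F  || F
F  | F  | F  | T  || F
F  | F  | F  | F  || T
The formula is true on 6 of the 16 rows.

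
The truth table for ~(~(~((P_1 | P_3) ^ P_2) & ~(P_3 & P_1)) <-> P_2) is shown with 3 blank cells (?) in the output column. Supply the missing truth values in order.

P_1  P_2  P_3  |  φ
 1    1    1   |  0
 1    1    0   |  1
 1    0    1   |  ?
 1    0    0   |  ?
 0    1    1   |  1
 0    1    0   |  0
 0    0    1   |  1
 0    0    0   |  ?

Row P_1=1, P_2=0, P_3=1: ~(~((P_1 | P_3) ^ P_2) & ~(P_3 & P_1)) = 1, (~(~((P_1 | P_3) ^ P_2) & ~(P_3 & P_1)) <-> P_2) = 0, so the formula = 1.
Row P_1=1, P_2=0, P_3=0: ~(~((P_1 | P_3) ^ P_2) & ~(P_3 & P_1)) = 1, (~(~((P_1 | P_3) ^ P_2) & ~(P_3 & P_1)) <-> P_2) = 0, so the formula = 1.
Row P_1=0, P_2=0, P_3=0: ~(~((P_1 | P_3) ^ P_2) & ~(P_3 & P_1)) = 0, (~(~((P_1 | P_3) ^ P_2) & ~(P_3 & P_1)) <-> P_2) = 1, so the formula = 0.

1, 1, 0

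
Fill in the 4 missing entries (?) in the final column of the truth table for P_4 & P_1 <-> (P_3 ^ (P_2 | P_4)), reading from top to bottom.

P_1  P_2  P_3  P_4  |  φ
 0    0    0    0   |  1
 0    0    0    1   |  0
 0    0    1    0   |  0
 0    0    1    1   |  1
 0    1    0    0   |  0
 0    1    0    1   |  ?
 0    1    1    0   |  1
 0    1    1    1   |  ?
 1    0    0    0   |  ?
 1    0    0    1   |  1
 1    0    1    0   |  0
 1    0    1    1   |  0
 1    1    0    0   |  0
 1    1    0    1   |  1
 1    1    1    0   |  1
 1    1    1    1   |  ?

Row P_1=0, P_2=1, P_3=0, P_4=1: (P_4 & P_1) = 0, (P_3 ^ (P_2 | P_4)) = 1, so the formula = 0.
Row P_1=0, P_2=1, P_3=1, P_4=1: (P_4 & P_1) = 0, (P_3 ^ (P_2 | P_4)) = 0, so the formula = 1.
Row P_1=1, P_2=0, P_3=0, P_4=0: (P_4 & P_1) = 0, (P_3 ^ (P_2 | P_4)) = 0, so the formula = 1.
Row P_1=1, P_2=1, P_3=1, P_4=1: (P_4 & P_1) = 1, (P_3 ^ (P_2 | P_4)) = 0, so the formula = 0.

0, 1, 1, 0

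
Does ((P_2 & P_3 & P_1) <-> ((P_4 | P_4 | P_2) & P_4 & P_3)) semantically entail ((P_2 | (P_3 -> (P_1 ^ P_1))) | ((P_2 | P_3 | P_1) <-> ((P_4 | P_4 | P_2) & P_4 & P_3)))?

no

P_1 | P_2 | P_3 | P_4 || φ | ψ
 T  |  T  |  T  |  T  || T | T
 T  |  T  |  T  |  F  || F | T
 T  |  T  |  F  |  T  || T | T
 T  |  T  |  F  |  F  || T | T
 T  |  F  |  T  |  T  || F | T
 T  |  F  |  T  |  F  || T | F
 T  |  F  |  F  |  T  || T | T
 T  |  F  |  F  |  F  || T | T
 F  |  T  |  T  |  T  || F | T
 F  |  T  |  T  |  F  || T | T
 F  |  T  |  F  |  T  || T | T
 F  |  T  |  F  |  F  || T | T
 F  |  F  |  T  |  T  || F | T
 F  |  F  |  T  |  F  || T | F
 F  |  F  |  F  |  T  || T | T
 F  |  F  |  F  |  F  || T | T
At P_1=T, P_2=F, P_3=T, P_4=F we have φ true but ψ false, so φ does not entail ψ.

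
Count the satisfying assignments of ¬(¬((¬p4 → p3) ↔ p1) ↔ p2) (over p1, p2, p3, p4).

p1 | p2 | p3 | p4 || ¬p4 | (¬p4 → p3) | ((¬p4 → p3) ↔ p1) | ¬((¬p4 → p3) ↔ p1) | (¬((¬p4 → p3) ↔ p1) ↔ p2) | ¬(¬((¬p4 → p3) ↔ p1) ↔ p2)
T  | T  | T  | T  ||  F  |     T      |         T         |         F          |             F             |             T             
T  | T  | T  | F  ||  T  |     T      |         T         |         F          |             F             |             T             
T  | T  | F  | T  ||  F  |     T      |         T         |         F          |             F             |             T             
T  | T  | F  | F  ||  T  |     F      |         F         |         T          |             T             |             F             
T  | F  | T  | T  ||  F  |     T      |         T         |         F          |             T             |             F             
T  | F  | T  | F  ||  T  |     T      |         T         |         F          |             T             |             F             
T  | F  | F  | T  ||  F  |     T      |         T         |         F          |             T             |             F             
T  | F  | F  | F  ||  T  |     F      |         F         |         T          |             F             |             T             
F  | T  | T  | T  ||  F  |     T      |         F         |         T          |             T             |             F             
F  | T  | T  | F  ||  T  |     T      |         F         |         T          |             T             |             F             
F  | T  | F  | T  ||  F  |     T      |         F         |         T          |             T             |             F             
F  | T  | F  | F  ||  T  |     F      |         T         |         F          |             F             |             T             
F  | F  | T  | T  ||  F  |     T      |         F         |         T          |             F             |             T             
F  | F  | T  | F  ||  T  |     T      |         F         |         T          |             F             |             T             
F  | F  | F  | T  ||  F  |     T      |         F         |         T          |             F             |             T             
F  | F  | F  | F  ||  T  |     F      |         T         |         F          |             T             |             F             
The formula is true on 8 of the 16 rows.

8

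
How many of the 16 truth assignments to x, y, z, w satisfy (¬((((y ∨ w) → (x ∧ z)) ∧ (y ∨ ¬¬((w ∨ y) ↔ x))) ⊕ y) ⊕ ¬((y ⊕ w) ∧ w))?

11

x  y  z  w  |  (y ∨ w)  (x ∧ z)  ((y ∨ w) → (x ∧ z))  (w ∨ y)  ((w ∨ y) ↔ x)  ¬((w ∨ y) ↔ x)  ¬¬((w ∨ y) ↔ x)  (y ∨ ¬¬((w ∨ y) ↔ x))  (y ⊕ w)  ((y ⊕ w) ∧ w)  ¬((y ⊕ w) ∧ w)  φ
F  F  F  F  |     F        F              T              F           T              F                T                   T               F           F              T         T
F  F  F  T  |     T        F              F              T           F              T                F                   F               T           T              F         T
F  F  T  F  |     F        F              T              F           T              F                T                   T               F           F              T         T
F  F  T  T  |     T        F              F              T           F              T                F                   F               T           T              F         T
F  T  F  F  |     T        F              F              T           F              T                F                   T               T           F              T         T
F  T  F  T  |     T        F              F              T           F              T                F                   T               F           F              T         T
F  T  T  F  |     T        F              F              T           F              T                F                   T               T           F              T         T
F  T  T  T  |     T        F              F              T           F              T                F                   T               F           F              T         T
T  F  F  F  |     F        F              T              F           F              T                F                   F               F           F              T         F
T  F  F  T  |     T        F              F              T           T              F                T                   T               T           T              F         T
T  F  T  F  |     F        T              T              F           F              T                F                   F               F           F              T         F
T  F  T  T  |     T        T              T              T           T              F                T                   T               T           T              F         F
T  T  F  F  |     T        F              F              T           T              F                T                   T               T           F              T         T
T  T  F  T  |     T        F              F              T           T              F                T                   T               F           F              T         T
T  T  T  F  |     T        T              T              T           T              F                T                   T               T           F              T         F
T  T  T  T  |     T        T              T              T           T              F                T                   T               F           F              T         F
The formula is true on 11 of the 16 rows.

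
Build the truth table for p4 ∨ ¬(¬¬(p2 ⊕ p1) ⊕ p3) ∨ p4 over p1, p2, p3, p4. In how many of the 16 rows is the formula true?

p1  p2  p3  p4  |  (p2 ⊕ p1)  ¬(p2 ⊕ p1)  ¬¬(p2 ⊕ p1)  (¬¬(p2 ⊕ p1) ⊕ p3)  ¬(¬¬(p2 ⊕ p1) ⊕ p3)  (p4 ∨ ¬(¬¬(p2 ⊕ p1) ⊕ p3) ∨ p4)
F   F   F   F   |      F          T            F               F                    T                          T               
F   F   F   T   |      F          T            F               F                    T                          T               
F   F   T   F   |      F          T            F               T                    F                          F               
F   F   T   T   |      F          T            F               T                    F                          T               
F   T   F   F   |      T          F            T               T                    F                          F               
F   T   F   T   |      T          F            T               T                    F                          T               
F   T   T   F   |      T          F            T               F                    T                          T               
F   T   T   T   |      T          F            T               F                    T                          T               
T   F   F   F   |      T          F            T               T                    F                          F               
T   F   F   T   |      T          F            T               T                    F                          T               
T   F   T   F   |      T          F            T               F                    T                          T               
T   F   T   T   |      T          F            T               F                    T                          T               
T   T   F   F   |      F          T            F               F                    T                          T               
T   T   F   T   |      F          T            F               F                    T                          T               
T   T   T   F   |      F          T            F               T                    F                          F               
T   T   T   T   |      F          T            F               T                    F                          T               
The formula is true on 12 of the 16 rows.

12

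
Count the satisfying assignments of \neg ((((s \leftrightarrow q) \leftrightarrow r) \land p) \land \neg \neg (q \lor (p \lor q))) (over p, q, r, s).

p | q | r | s | (s \leftrightarrow q) | (p \lor q) | (q \lor (p \lor q)) | \neg (q \lor (p \lor q)) | φ
- | - | - | - | --------------------- | ---------- | ------------------- | ------------------------ | -
F | F | F | F |           T           |     F      |          F          |            T             | T
F | F | F | T |           F           |     F      |          F          |            T             | T
F | F | T | F |           T           |     F      |          F          |            T             | T
F | F | T | T |           F           |     F      |          F          |            T             | T
F | T | F | F |           F           |     T      |          T          |            F             | T
F | T | F | T |           T           |     T      |          T          |            F             | T
F | T | T | F |           F           |     T      |          T          |            F             | T
F | T | T | T |           T           |     T      |          T          |            F             | T
T | F | F | F |           T           |     T      |          T          |            F             | T
T | F | F | T |           F           |     T      |          T          |            F             | F
T | F | T | F |           T           |     T      |          T          |            F             | F
T | F | T | T |           F           |     T      |          T          |            F             | T
T | T | F | F |           F           |     T      |          T          |            F             | F
T | T | F | T |           T           |     T      |          T          |            F             | T
T | T | T | F |           F           |     T      |          T          |            F             | T
T | T | T | T |           T           |     T      |          T          |            F             | F
The formula is true on 12 of the 16 rows.

12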